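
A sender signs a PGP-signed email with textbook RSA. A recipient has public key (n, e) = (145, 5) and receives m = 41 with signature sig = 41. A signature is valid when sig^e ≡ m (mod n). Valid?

sig^2 ≡ 41^2 = 1681 ≡ 86
sig^4 ≡ 86^2 = 7396 ≡ 1
5 = 4 + 1, so sig^5 ≡ 1·41 ≡ 41 (mod 145)
Since 41 equals the digest 41, verification succeeds.

yes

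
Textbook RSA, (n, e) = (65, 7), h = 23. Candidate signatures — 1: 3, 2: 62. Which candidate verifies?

2

Candidate 1: 3^2 = 9; 3^4 ≡ 9^2 = 81 ≡ 16; 7 = 4 + 2 + 1, so 3^7 ≡ 16·9·3 ≡ 42 (mod 65)
Candidate 2: 62^2 = 3844 ≡ 9; 62^4 ≡ 9^2 = 81 ≡ 16; 7 = 4 + 2 + 1, so 62^7 ≡ 16·9·62 ≡ 23 (mod 65)
  → matches h = 23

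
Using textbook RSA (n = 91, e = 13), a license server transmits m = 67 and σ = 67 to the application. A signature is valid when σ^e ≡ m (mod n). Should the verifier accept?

accept

Squares mod 91: σ^1≡67, σ^2≡30, σ^4≡81, σ^8≡9
13 = 8 + 4 + 1, so σ^13 ≡ 9·81·67 ≡ 67 (mod 91)
67 = m, so the signature checks out.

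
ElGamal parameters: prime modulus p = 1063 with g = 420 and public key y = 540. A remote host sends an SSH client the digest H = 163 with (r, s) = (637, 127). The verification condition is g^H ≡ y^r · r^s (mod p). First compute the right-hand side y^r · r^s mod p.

142

Squares mod 1063: 540^1≡540, 540^2≡338, 540^4≡503, 540^8≡15, 540^16≡225, 540^32≡664, 540^64≡814, 540^128≡347, 540^256≡290, 540^512≡123
637 = 512 + 64 + 32 + 16 + 8 + 4 + 1, so 540^637 ≡ 123·814·664·225·15·503·540 ≡ 642 (mod 1063)
Squares mod 1063: 637^1≡637, 637^2≡766, 637^4≡1043, 637^8≡400, 637^16≡550, 637^32≡608, 637^64≡803
127 = 64 + 32 + 16 + 8 + 4 + 2 + 1, so 637^127 ≡ 803·608·550·400·1043·766·637 ≡ 540 (mod 1063)
y^r · r^s ≡ 642·540 = 346680 ≡ 142 (mod 1063)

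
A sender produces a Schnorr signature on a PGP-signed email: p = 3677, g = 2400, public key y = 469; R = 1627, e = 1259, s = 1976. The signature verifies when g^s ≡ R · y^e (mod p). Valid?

g^s mod p:
2400^2 = 5760000 ≡ 1818
2400^4 ≡ 1818^2 = 3305124 ≡ 3178
2400^8 ≡ 3178^2 = 10099684 ≡ 2642
2400^16 ≡ 2642^2 = 6980164 ≡ 1218
2400^32 ≡ 1218^2 = 1483524 ≡ 1693
2400^64 ≡ 1693^2 = 2866249 ≡ 1866
2400^128 ≡ 1866^2 = 3481956 ≡ 3514
2400^256 ≡ 3514^2 = 12348196 ≡ 830
2400^512 ≡ 830^2 = 688900 ≡ 1301
2400^1024 ≡ 1301^2 = 1692601 ≡ 1181
1976 = 1024 + 512 + 256 + 128 + 32 + 16 + 8, so 2400^1976 ≡ 1181·1301·830·3514·1693·1218·2642 ≡ 3443 (mod 3677)
R · y^e mod p:
469^2 = 219961 ≡ 3018
469^4 ≡ 3018^2 = 9108324 ≡ 395
469^8 ≡ 395^2 = 156025 ≡ 1591
469^16 ≡ 1591^2 = 2531281 ≡ 1505
469^32 ≡ 1505^2 = 2265025 ≡ 3670
469^64 ≡ 3670^2 = 13468900 ≡ 49
469^128 ≡ 49^2 = 2401
469^256 ≡ 2401^2 = 5764801 ≡ 2942
469^512 ≡ 2942^2 = 8655364 ≡ 3383
469^1024 ≡ 3383^2 = 11444689 ≡ 1865
1259 = 1024 + 128 + 64 + 32 + 8 + 2 + 1, so 469^1259 ≡ 1865·2401·49·3670·1591·3018·469 ≡ 2974 (mod 3677)
1627·2974 = 4838698 ≡ 3443 (mod 3677)
3443 ≡ 3443 (mod 3677); signature holds.

yes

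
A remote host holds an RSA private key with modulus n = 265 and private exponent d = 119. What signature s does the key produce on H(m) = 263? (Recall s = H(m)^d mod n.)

92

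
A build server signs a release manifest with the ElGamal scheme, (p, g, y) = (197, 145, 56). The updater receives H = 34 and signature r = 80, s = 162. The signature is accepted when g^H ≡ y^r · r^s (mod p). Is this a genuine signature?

Left side g^H mod p:
145^34 mod 197 = 168
Right side y^r · r^s mod p:
56^80 mod 197 = 34
80^162 mod 197 = 144
34·144 = 4896 ≡ 168 (mod 197)
168 ≡ 168 (mod 197), so the signature is genuine.

genuine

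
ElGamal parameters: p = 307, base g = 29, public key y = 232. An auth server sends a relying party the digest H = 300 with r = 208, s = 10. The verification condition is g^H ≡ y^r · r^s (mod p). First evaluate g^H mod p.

29^2 = 841 ≡ 227
29^4 ≡ 227^2 = 51529 ≡ 260
29^8 ≡ 260^2 = 67600 ≡ 60
29^16 ≡ 60^2 = 3600 ≡ 223
29^32 ≡ 223^2 = 49729 ≡ 302
29^64 ≡ 302^2 = 91204 ≡ 25
29^128 ≡ 25^2 = 625 ≡ 11
29^256 ≡ 11^2 = 121
300 = 256 + 32 + 8 + 4, so 29^300 ≡ 121·302·60·260 ≡ 101 (mod 307)

101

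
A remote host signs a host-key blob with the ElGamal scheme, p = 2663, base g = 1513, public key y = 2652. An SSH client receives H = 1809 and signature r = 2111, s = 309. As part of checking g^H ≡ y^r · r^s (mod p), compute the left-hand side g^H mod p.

1364

1513^2 = 2289169 ≡ 1652
1513^4 ≡ 1652^2 = 2729104 ≡ 2192
1513^8 ≡ 2192^2 = 4804864 ≡ 812
1513^16 ≡ 812^2 = 659344 ≡ 1583
1513^32 ≡ 1583^2 = 2505889 ≡ 6
1513^64 ≡ 6^2 = 36
1513^128 ≡ 36^2 = 1296
1513^256 ≡ 1296^2 = 1679616 ≡ 1926
1513^512 ≡ 1926^2 = 3709476 ≡ 2580
1513^1024 ≡ 2580^2 = 6656400 ≡ 1563
1809 = 1024 + 512 + 256 + 16 + 1, so 1513^1809 ≡ 1563·2580·1926·1583·1513 ≡ 1364 (mod 2663)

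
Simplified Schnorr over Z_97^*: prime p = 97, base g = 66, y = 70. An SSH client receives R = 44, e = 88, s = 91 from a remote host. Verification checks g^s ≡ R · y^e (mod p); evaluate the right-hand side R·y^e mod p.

53

70^2 = 4900 ≡ 50
70^4 ≡ 50^2 = 2500 ≡ 75
70^8 ≡ 75^2 = 5625 ≡ 96
70^16 ≡ 96^2 = 9216 ≡ 1
70^32 ≡ 1^2 = 1
70^64 ≡ 1^2 = 1
88 = 64 + 16 + 8, so 70^88 ≡ 1·1·96 ≡ 96 (mod 97)
R · y^e ≡ 44·96 = 4224 ≡ 53 (mod 97)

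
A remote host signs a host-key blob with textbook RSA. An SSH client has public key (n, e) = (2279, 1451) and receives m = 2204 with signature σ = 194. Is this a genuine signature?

forged

Squares mod 2279: σ^1≡194, σ^2≡1172, σ^4≡1626, σ^8≡236, σ^16≡1000, σ^32≡1798, σ^64≡1182, σ^128≡97, σ^256≡293, σ^512≡1526, σ^1024≡1817
1451 = 1024 + 256 + 128 + 32 + 8 + 2 + 1, so σ^1451 ≡ 1817·293·97·1798·236·1172·194 ≡ 75 (mod 2279)
σ^1451 mod 2279 = 75, but m = 2204.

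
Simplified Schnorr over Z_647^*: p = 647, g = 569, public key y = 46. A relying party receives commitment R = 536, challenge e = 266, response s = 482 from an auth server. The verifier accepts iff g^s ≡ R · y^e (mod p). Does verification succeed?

passes

g^s mod p:
569^482 mod 647 = 509
R · y^e mod p:
46^266 mod 647 = 316
536·316 = 169376 ≡ 509 (mod 647)
509 ≡ 509 (mod 647); signature holds.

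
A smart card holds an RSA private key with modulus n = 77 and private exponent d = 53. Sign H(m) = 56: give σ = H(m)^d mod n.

56

Squares mod 77: (H(m))^1≡56, (H(m))^2≡56, (H(m))^4≡56, (H(m))^8≡56, (H(m))^16≡56, (H(m))^32≡56
53 = 32 + 16 + 4 + 1, so (H(m))^53 ≡ 56·56·56·56 ≡ 56 (mod 77)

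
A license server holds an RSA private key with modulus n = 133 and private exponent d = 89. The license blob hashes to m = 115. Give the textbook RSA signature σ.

96

m^2 ≡ 115^2 = 13225 ≡ 58
m^4 ≡ 58^2 = 3364 ≡ 39
m^8 ≡ 39^2 = 1521 ≡ 58
m^16 ≡ 58^2 = 3364 ≡ 39
m^32 ≡ 39^2 = 1521 ≡ 58
m^64 ≡ 58^2 = 3364 ≡ 39
89 = 64 + 16 + 8 + 1, so m^89 ≡ 39·39·58·115 ≡ 96 (mod 133)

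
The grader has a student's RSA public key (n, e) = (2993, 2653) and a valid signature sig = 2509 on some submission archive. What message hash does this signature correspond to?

2071

Squares mod 2993: sig^1≡2509, sig^2≡802, sig^4≡2702, sig^8≡877, sig^16≡2921, sig^32≡2191, sig^64≡2702, sig^128≡877, sig^256≡2921, sig^512≡2191, sig^1024≡2702, sig^2048≡877
2653 = 2048 + 512 + 64 + 16 + 8 + 4 + 1, so sig^2653 ≡ 877·2191·2702·2921·877·2702·2509 ≡ 2071 (mod 2993)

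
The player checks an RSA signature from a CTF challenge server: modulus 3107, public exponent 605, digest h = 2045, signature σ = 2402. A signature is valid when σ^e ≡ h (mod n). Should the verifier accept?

accept

σ^2 ≡ 2402^2 = 5769604 ≡ 3012
σ^4 ≡ 3012^2 = 9072144 ≡ 2811
σ^8 ≡ 2811^2 = 7901721 ≡ 620
σ^16 ≡ 620^2 = 384400 ≡ 2239
σ^32 ≡ 2239^2 = 5013121 ≡ 1530
σ^64 ≡ 1530^2 = 2340900 ≡ 1329
σ^128 ≡ 1329^2 = 1766241 ≡ 1465
σ^256 ≡ 1465^2 = 2146225 ≡ 2395
σ^512 ≡ 2395^2 = 5736025 ≡ 503
605 = 512 + 64 + 16 + 8 + 4 + 1, so σ^605 ≡ 503·1329·2239·620·2811·2402 ≡ 2045 (mod 3107)
σ^605 mod 3107 = 2045 matches h.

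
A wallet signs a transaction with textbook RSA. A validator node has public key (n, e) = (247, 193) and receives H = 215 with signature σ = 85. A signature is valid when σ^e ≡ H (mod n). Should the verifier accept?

accept

Squares mod 247: σ^1≡85, σ^2≡62, σ^4≡139, σ^8≡55, σ^16≡61, σ^32≡16, σ^64≡9, σ^128≡81
193 = 128 + 64 + 1, so σ^193 ≡ 81·9·85 ≡ 215 (mod 247)
215 = H, so the signature checks out.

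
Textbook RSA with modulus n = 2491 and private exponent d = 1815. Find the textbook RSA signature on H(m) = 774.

104

Squares mod 2491: (H(m))^1≡774, (H(m))^2≡1236, (H(m))^4≡713, (H(m))^8≡205, (H(m))^16≡2169, (H(m))^32≡1553, (H(m))^64≡521, (H(m))^128≡2413, (H(m))^256≡1102, (H(m))^512≡1287, (H(m))^1024≡2345
1815 = 1024 + 512 + 256 + 16 + 4 + 2 + 1, so (H(m))^1815 ≡ 2345·1287·1102·2169·713·1236·774 ≡ 104 (mod 2491)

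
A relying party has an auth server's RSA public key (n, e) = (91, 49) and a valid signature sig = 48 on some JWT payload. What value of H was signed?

48

sig^2 ≡ 48^2 = 2304 ≡ 29
sig^4 ≡ 29^2 = 841 ≡ 22
sig^8 ≡ 22^2 = 484 ≡ 29
sig^16 ≡ 29^2 = 841 ≡ 22
sig^32 ≡ 22^2 = 484 ≡ 29
49 = 32 + 16 + 1, so sig^49 ≡ 29·22·48 ≡ 48 (mod 91)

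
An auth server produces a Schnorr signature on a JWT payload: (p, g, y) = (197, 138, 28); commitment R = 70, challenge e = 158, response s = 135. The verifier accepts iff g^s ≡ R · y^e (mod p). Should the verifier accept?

g^s mod p:
138^2 = 19044 ≡ 132
138^4 ≡ 132^2 = 17424 ≡ 88
138^8 ≡ 88^2 = 7744 ≡ 61
138^16 ≡ 61^2 = 3721 ≡ 175
138^32 ≡ 175^2 = 30625 ≡ 90
138^64 ≡ 90^2 = 8100 ≡ 23
138^128 ≡ 23^2 = 529 ≡ 135
135 = 128 + 4 + 2 + 1, so 138^135 ≡ 135·88·132·138 ≡ 4 (mod 197)
R · y^e mod p:
28^2 = 784 ≡ 193
28^4 ≡ 193^2 = 37249 ≡ 16
28^8 ≡ 16^2 = 256 ≡ 59
28^16 ≡ 59^2 = 3481 ≡ 132
28^32 ≡ 132^2 = 17424 ≡ 88
28^64 ≡ 88^2 = 7744 ≡ 61
28^128 ≡ 61^2 = 3721 ≡ 175
158 = 128 + 16 + 8 + 4 + 2, so 28^158 ≡ 175·132·59·16·193 ≡ 90 (mod 197)
70·90 = 6300 ≡ 193 (mod 197)
4 ≠ 193; the check fails.

reject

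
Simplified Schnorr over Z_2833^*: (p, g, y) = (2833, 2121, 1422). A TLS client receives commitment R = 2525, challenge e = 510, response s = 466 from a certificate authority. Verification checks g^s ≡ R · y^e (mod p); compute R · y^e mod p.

2668

1422^2 = 2022084 ≡ 2155
1422^4 ≡ 2155^2 = 4644025 ≡ 738
1422^8 ≡ 738^2 = 544644 ≡ 708
1422^16 ≡ 708^2 = 501264 ≡ 2656
1422^32 ≡ 2656^2 = 7054336 ≡ 166
1422^64 ≡ 166^2 = 27556 ≡ 2059
1422^128 ≡ 2059^2 = 4239481 ≡ 1313
1422^256 ≡ 1313^2 = 1723969 ≡ 1505
510 = 256 + 128 + 64 + 32 + 16 + 8 + 4 + 2, so 1422^510 ≡ 1505·1313·2059·166·2656·708·738·2155 ≡ 2530 (mod 2833)
R · y^e ≡ 2525·2530 = 6388250 ≡ 2668 (mod 2833)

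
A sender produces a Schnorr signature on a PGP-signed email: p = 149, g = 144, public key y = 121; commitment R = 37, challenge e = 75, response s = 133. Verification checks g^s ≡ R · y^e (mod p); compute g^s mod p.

Squares mod 149: 144^1≡144, 144^2≡25, 144^4≡29, 144^8≡96, 144^16≡127, 144^32≡37, 144^64≡28, 144^128≡39
133 = 128 + 4 + 1, so 144^133 ≡ 39·29·144 ≡ 7 (mod 149)

7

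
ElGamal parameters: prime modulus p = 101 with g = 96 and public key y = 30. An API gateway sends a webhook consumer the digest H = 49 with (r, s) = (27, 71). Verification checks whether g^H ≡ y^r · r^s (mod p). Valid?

Left side g^H mod p:
96^49 mod 101 = 20
Right side y^r · r^s mod p:
30^27 mod 101 = 9
27^71 mod 101 = 38
9·38 = 342 ≡ 39 (mod 101)
20 ≠ 39, so verification fails.

no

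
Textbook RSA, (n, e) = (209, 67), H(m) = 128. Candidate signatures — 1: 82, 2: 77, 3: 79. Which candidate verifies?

3

Candidate 1: Squares mod 209: 82^1≡82, 82^2≡36, 82^4≡42, 82^8≡92, 82^16≡104, 82^32≡157, 82^64≡196; 67 = 64 + 2 + 1, so 82^67 ≡ 196·36·82 ≡ 80 (mod 209)
Candidate 2: Squares mod 209: 77^1≡77, 77^2≡77, 77^4≡77, 77^8≡77, 77^16≡77, 77^32≡77, 77^64≡77; 67 = 64 + 2 + 1, so 77^67 ≡ 77·77·77 ≡ 77 (mod 209)
Candidate 3: Squares mod 209: 79^1≡79, 79^2≡180, 79^4≡5, 79^8≡25, 79^16≡207, 79^32≡4, 79^64≡16; 67 = 64 + 2 + 1, so 79^67 ≡ 16·180·79 ≡ 128 (mod 209)
  → matches H(m) = 128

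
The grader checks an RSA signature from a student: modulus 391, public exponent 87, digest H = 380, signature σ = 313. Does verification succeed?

σ^2 ≡ 313^2 = 97969 ≡ 219
σ^4 ≡ 219^2 = 47961 ≡ 259
σ^8 ≡ 259^2 = 67081 ≡ 220
σ^16 ≡ 220^2 = 48400 ≡ 307
σ^32 ≡ 307^2 = 94249 ≡ 18
σ^64 ≡ 18^2 = 324
87 = 64 + 16 + 4 + 2 + 1, so σ^87 ≡ 324·307·259·219·313 ≡ 97 (mod 391)
The recovered value 97 does not match the digest 380.

fails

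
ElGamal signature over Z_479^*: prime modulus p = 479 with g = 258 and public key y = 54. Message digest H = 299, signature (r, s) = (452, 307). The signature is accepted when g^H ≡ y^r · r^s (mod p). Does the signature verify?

Left side g^H mod p:
258^2 = 66564 ≡ 462
258^4 ≡ 462^2 = 213444 ≡ 289
258^8 ≡ 289^2 = 83521 ≡ 175
258^16 ≡ 175^2 = 30625 ≡ 448
258^32 ≡ 448^2 = 200704 ≡ 3
258^64 ≡ 3^2 = 9
258^128 ≡ 9^2 = 81
258^256 ≡ 81^2 = 6561 ≡ 334
299 = 256 + 32 + 8 + 2 + 1, so 258^299 ≡ 334·3·175·462·258 ≡ 174 (mod 479)
Right side y^r · r^s mod p:
54^2 = 2916 ≡ 42
54^4 ≡ 42^2 = 1764 ≡ 327
54^8 ≡ 327^2 = 106929 ≡ 112
54^16 ≡ 112^2 = 12544 ≡ 90
54^32 ≡ 90^2 = 8100 ≡ 436
54^64 ≡ 436^2 = 190096 ≡ 412
54^128 ≡ 412^2 = 169744 ≡ 178
54^256 ≡ 178^2 = 31684 ≡ 70
452 = 256 + 128 + 64 + 4, so 54^452 ≡ 70·178·412·327 ≡ 271 (mod 479)
452^2 = 204304 ≡ 250
452^4 ≡ 250^2 = 62500 ≡ 230
452^8 ≡ 230^2 = 52900 ≡ 210
452^16 ≡ 210^2 = 44100 ≡ 32
452^32 ≡ 32^2 = 1024 ≡ 66
452^64 ≡ 66^2 = 4356 ≡ 45
452^128 ≡ 45^2 = 2025 ≡ 109
452^256 ≡ 109^2 = 11881 ≡ 385
307 = 256 + 32 + 16 + 2 + 1, so 452^307 ≡ 385·66·32·250·452 ≡ 188 (mod 479)
271·188 = 50948 ≡ 174 (mod 479)
174 ≡ 174 (mod 479), so the signature is genuine.

verifies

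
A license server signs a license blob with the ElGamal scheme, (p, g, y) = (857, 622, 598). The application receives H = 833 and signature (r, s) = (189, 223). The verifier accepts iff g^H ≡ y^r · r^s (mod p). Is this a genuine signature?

forged

Left side g^H mod p:
622^833 mod 857 = 109
Right side y^r · r^s mod p:
598^189 mod 857 = 482
189^223 mod 857 = 414
482·414 = 199548 ≡ 724 (mod 857)
109 ≠ 724, so verification fails.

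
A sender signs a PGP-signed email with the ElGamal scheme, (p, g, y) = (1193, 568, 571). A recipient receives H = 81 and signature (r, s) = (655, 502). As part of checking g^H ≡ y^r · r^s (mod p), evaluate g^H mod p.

568^2 = 322624 ≡ 514
568^4 ≡ 514^2 = 264196 ≡ 543
568^8 ≡ 543^2 = 294849 ≡ 178
568^16 ≡ 178^2 = 31684 ≡ 666
568^32 ≡ 666^2 = 443556 ≡ 953
568^64 ≡ 953^2 = 908209 ≡ 336
81 = 64 + 16 + 1, so 568^81 ≡ 336·666·568 ≡ 162 (mod 1193)

162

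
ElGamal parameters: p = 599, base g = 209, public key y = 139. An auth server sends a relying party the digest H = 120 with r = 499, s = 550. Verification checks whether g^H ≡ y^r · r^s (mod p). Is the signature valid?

Left side g^H mod p:
Squares mod 599: 209^1≡209, 209^2≡553, 209^4≡319, 209^8≡530, 209^16≡568, 209^32≡362, 209^64≡462
120 = 64 + 32 + 16 + 8, so 209^120 ≡ 462·362·568·530 ≡ 136 (mod 599)
Right side y^r · r^s mod p:
Squares mod 599: 139^1≡139, 139^2≡153, 139^4≡48, 139^8≡507, 139^16≡78, 139^32≡94, 139^64≡450, 139^128≡38, 139^256≡246
499 = 256 + 128 + 64 + 32 + 16 + 2 + 1, so 139^499 ≡ 246·38·450·94·78·153·139 ≡ 373 (mod 599)
Squares mod 599: 499^1≡499, 499^2≡416, 499^4≡544, 499^8≡30, 499^16≡301, 499^32≡152, 499^64≡342, 499^128≡159, 499^256≡123, 499^512≡154
550 = 512 + 32 + 4 + 2, so 499^550 ≡ 154·152·544·416 ≡ 444 (mod 599)
373·444 = 165612 ≡ 288 (mod 599)
136 ≠ 288, so verification fails.

invalid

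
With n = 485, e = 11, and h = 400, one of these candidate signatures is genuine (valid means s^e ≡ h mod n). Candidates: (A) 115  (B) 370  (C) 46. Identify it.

B

Candidate A: 115^11 mod 485 = 85
Candidate B: 370^11 mod 485 = 400
  → matches h = 400
Candidate C: 46^11 mod 485 = 311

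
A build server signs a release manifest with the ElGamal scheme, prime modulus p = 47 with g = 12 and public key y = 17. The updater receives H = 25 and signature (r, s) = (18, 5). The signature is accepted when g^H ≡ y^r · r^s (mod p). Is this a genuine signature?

Left side g^H mod p:
12^2 = 144 ≡ 3
12^4 ≡ 3^2 = 9
12^8 ≡ 9^2 = 81 ≡ 34
12^16 ≡ 34^2 = 1156 ≡ 28
25 = 16 + 8 + 1, so 12^25 ≡ 28·34·12 ≡ 3 (mod 47)
Right side y^r · r^s mod p:
17^2 = 289 ≡ 7
17^4 ≡ 7^2 = 49 ≡ 2
17^8 ≡ 2^2 = 4
17^16 ≡ 4^2 = 16
18 = 16 + 2, so 17^18 ≡ 16·7 ≡ 18 (mod 47)
18^2 = 324 ≡ 42
18^4 ≡ 42^2 = 1764 ≡ 25
5 = 4 + 1, so 18^5 ≡ 25·18 ≡ 27 (mod 47)
18·27 = 486 ≡ 16 (mod 47)
3 ≠ 16, so verification fails.

forged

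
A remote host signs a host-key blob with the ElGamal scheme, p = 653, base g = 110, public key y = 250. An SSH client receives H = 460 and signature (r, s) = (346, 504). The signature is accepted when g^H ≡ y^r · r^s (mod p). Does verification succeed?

Left side g^H mod p:
Squares mod 653: 110^1≡110, 110^2≡346, 110^4≡217, 110^8≡73, 110^16≡105, 110^32≡577, 110^64≡552, 110^128≡406, 110^256≡280
460 = 256 + 128 + 64 + 8 + 4, so 110^460 ≡ 280·406·552·73·217 ≡ 599 (mod 653)
Right side y^r · r^s mod p:
Squares mod 653: 250^1≡250, 250^2≡465, 250^4≡82, 250^8≡194, 250^16≡415, 250^32≡486, 250^64≡463, 250^128≡185, 250^256≡269
346 = 256 + 64 + 16 + 8 + 2, so 250^346 ≡ 269·463·415·194·465 ≡ 74 (mod 653)
Squares mod 653: 346^1≡346, 346^2≡217, 346^4≡73, 346^8≡105, 346^16≡577, 346^32≡552, 346^64≡406, 346^128≡280, 346^256≡40
504 = 256 + 128 + 64 + 32 + 16 + 8, so 346^504 ≡ 40·280·406·552·577·105 ≡ 264 (mod 653)
74·264 = 19536 ≡ 599 (mod 653)
599 ≡ 599 (mod 653), so the signature is genuine.

passes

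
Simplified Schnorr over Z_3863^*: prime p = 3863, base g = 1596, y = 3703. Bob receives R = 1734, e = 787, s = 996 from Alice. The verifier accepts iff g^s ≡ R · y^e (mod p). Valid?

yes

g^s mod p:
1596^996 mod 3863 = 2770
R · y^e mod p:
3703^787 mod 3863 = 2871
1734·2871 = 4978314 ≡ 2770 (mod 3863)
2770 ≡ 2770 (mod 3863); signature holds.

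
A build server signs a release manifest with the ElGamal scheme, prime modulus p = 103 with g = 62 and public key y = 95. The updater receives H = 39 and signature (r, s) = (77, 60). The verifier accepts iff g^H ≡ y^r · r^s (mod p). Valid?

no

Left side g^H mod p:
62^2 = 3844 ≡ 33
62^4 ≡ 33^2 = 1089 ≡ 59
62^8 ≡ 59^2 = 3481 ≡ 82
62^16 ≡ 82^2 = 6724 ≡ 29
62^32 ≡ 29^2 = 841 ≡ 17
39 = 32 + 4 + 2 + 1, so 62^39 ≡ 17·59·33·62 ≡ 69 (mod 103)
Right side y^r · r^s mod p:
95^2 = 9025 ≡ 64
95^4 ≡ 64^2 = 4096 ≡ 79
95^8 ≡ 79^2 = 6241 ≡ 61
95^16 ≡ 61^2 = 3721 ≡ 13
95^32 ≡ 13^2 = 169 ≡ 66
95^64 ≡ 66^2 = 4356 ≡ 30
77 = 64 + 8 + 4 + 1, so 95^77 ≡ 30·61·79·95 ≡ 27 (mod 103)
77^2 = 5929 ≡ 58
77^4 ≡ 58^2 = 3364 ≡ 68
77^8 ≡ 68^2 = 4624 ≡ 92
77^16 ≡ 92^2 = 8464 ≡ 18
77^32 ≡ 18^2 = 324 ≡ 15
60 = 32 + 16 + 8 + 4, so 77^60 ≡ 15·18·92·68 ≡ 23 (mod 103)
27·23 = 621 ≡ 3 (mod 103)
69 ≠ 3, so verification fails.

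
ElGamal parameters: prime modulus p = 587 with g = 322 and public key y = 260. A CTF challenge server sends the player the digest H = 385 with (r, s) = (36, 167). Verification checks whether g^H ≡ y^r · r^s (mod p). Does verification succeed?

passes

Left side g^H mod p:
322^2 = 103684 ≡ 372
322^4 ≡ 372^2 = 138384 ≡ 439
322^8 ≡ 439^2 = 192721 ≡ 185
322^16 ≡ 185^2 = 34225 ≡ 179
322^32 ≡ 179^2 = 32041 ≡ 343
322^64 ≡ 343^2 = 117649 ≡ 249
322^128 ≡ 249^2 = 62001 ≡ 366
322^256 ≡ 366^2 = 133956 ≡ 120
385 = 256 + 128 + 1, so 322^385 ≡ 120·366·322 ≡ 236 (mod 587)
Right side y^r · r^s mod p:
260^2 = 67600 ≡ 95
260^4 ≡ 95^2 = 9025 ≡ 220
260^8 ≡ 220^2 = 48400 ≡ 266
260^16 ≡ 266^2 = 70756 ≡ 316
260^32 ≡ 316^2 = 99856 ≡ 66
36 = 32 + 4, so 260^36 ≡ 66·220 ≡ 432 (mod 587)
36^2 = 1296 ≡ 122
36^4 ≡ 122^2 = 14884 ≡ 209
36^8 ≡ 209^2 = 43681 ≡ 243
36^16 ≡ 243^2 = 59049 ≡ 349
36^32 ≡ 349^2 = 121801 ≡ 292
36^64 ≡ 292^2 = 85264 ≡ 149
36^128 ≡ 149^2 = 22201 ≡ 482
167 = 128 + 32 + 4 + 2 + 1, so 36^167 ≡ 482·292·209·122·36 ≡ 256 (mod 587)
432·256 = 110592 ≡ 236 (mod 587)
236 ≡ 236 (mod 587), so the signature is genuine.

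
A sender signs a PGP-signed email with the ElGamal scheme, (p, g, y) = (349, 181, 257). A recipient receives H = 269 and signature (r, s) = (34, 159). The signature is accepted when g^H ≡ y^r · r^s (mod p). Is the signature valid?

invalid

Left side g^H mod p:
181^2 = 32761 ≡ 304
181^4 ≡ 304^2 = 92416 ≡ 280
181^8 ≡ 280^2 = 78400 ≡ 224
181^16 ≡ 224^2 = 50176 ≡ 269
181^32 ≡ 269^2 = 72361 ≡ 118
181^64 ≡ 118^2 = 13924 ≡ 313
181^128 ≡ 313^2 = 97969 ≡ 249
181^256 ≡ 249^2 = 62001 ≡ 228
269 = 256 + 8 + 4 + 1, so 181^269 ≡ 228·224·280·181 ≡ 125 (mod 349)
Right side y^r · r^s mod p:
257^2 = 66049 ≡ 88
257^4 ≡ 88^2 = 7744 ≡ 66
257^8 ≡ 66^2 = 4356 ≡ 168
257^16 ≡ 168^2 = 28224 ≡ 304
257^32 ≡ 304^2 = 92416 ≡ 280
34 = 32 + 2, so 257^34 ≡ 280·88 ≡ 210 (mod 349)
34^2 = 1156 ≡ 109
34^4 ≡ 109^2 = 11881 ≡ 15
34^8 ≡ 15^2 = 225
34^16 ≡ 225^2 = 50625 ≡ 20
34^32 ≡ 20^2 = 400 ≡ 51
34^64 ≡ 51^2 = 2601 ≡ 158
34^128 ≡ 158^2 = 24964 ≡ 185
159 = 128 + 16 + 8 + 4 + 2 + 1, so 34^159 ≡ 185·20·225·15·109·34 ≡ 103 (mod 349)
210·103 = 21630 ≡ 341 (mod 349)
125 ≠ 341, so verification fails.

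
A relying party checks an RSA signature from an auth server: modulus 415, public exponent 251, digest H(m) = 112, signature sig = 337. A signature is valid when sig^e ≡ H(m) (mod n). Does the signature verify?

sig^2 ≡ 337^2 = 113569 ≡ 274
sig^4 ≡ 274^2 = 75076 ≡ 376
sig^8 ≡ 376^2 = 141376 ≡ 276
sig^16 ≡ 276^2 = 76176 ≡ 231
sig^32 ≡ 231^2 = 53361 ≡ 241
sig^64 ≡ 241^2 = 58081 ≡ 396
sig^128 ≡ 396^2 = 156816 ≡ 361
251 = 128 + 64 + 32 + 16 + 8 + 2 + 1, so sig^251 ≡ 361·396·241·231·276·274·337 ≡ 303 (mod 415)
303 ≠ 112, so verification fails.

does not verify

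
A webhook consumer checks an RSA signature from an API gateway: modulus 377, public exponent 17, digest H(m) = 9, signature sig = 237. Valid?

sig^2 ≡ 237^2 = 56169 ≡ 373
sig^4 ≡ 373^2 = 139129 ≡ 16
sig^8 ≡ 16^2 = 256
sig^16 ≡ 256^2 = 65536 ≡ 315
17 = 16 + 1, so sig^17 ≡ 315·237 ≡ 9 (mod 377)
sig^17 mod 377 = 9 matches H(m).

yes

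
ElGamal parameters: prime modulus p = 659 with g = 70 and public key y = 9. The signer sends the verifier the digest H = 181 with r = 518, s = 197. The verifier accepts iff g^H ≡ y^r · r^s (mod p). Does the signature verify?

Left side g^H mod p:
70^2 = 4900 ≡ 287
70^4 ≡ 287^2 = 82369 ≡ 653
70^8 ≡ 653^2 = 426409 ≡ 36
70^16 ≡ 36^2 = 1296 ≡ 637
70^32 ≡ 637^2 = 405769 ≡ 484
70^64 ≡ 484^2 = 234256 ≡ 311
70^128 ≡ 311^2 = 96721 ≡ 507
181 = 128 + 32 + 16 + 4 + 1, so 70^181 ≡ 507·484·637·653·70 ≡ 65 (mod 659)
Right side y^r · r^s mod p:
9^2 = 81
9^4 ≡ 81^2 = 6561 ≡ 630
9^8 ≡ 630^2 = 396900 ≡ 182
9^16 ≡ 182^2 = 33124 ≡ 174
9^32 ≡ 174^2 = 30276 ≡ 621
9^64 ≡ 621^2 = 385641 ≡ 126
9^128 ≡ 126^2 = 15876 ≡ 60
9^256 ≡ 60^2 = 3600 ≡ 305
9^512 ≡ 305^2 = 93025 ≡ 106
518 = 512 + 4 + 2, so 9^518 ≡ 106·630·81 ≡ 108 (mod 659)
518^2 = 268324 ≡ 111
518^4 ≡ 111^2 = 12321 ≡ 459
518^8 ≡ 459^2 = 210681 ≡ 460
518^16 ≡ 460^2 = 211600 ≡ 61
518^32 ≡ 61^2 = 3721 ≡ 426
518^64 ≡ 426^2 = 181476 ≡ 251
518^128 ≡ 251^2 = 63001 ≡ 396
197 = 128 + 64 + 4 + 1, so 518^197 ≡ 396·251·459·518 ≡ 324 (mod 659)
108·324 = 34992 ≡ 65 (mod 659)
65 ≡ 65 (mod 659), so the signature is genuine.

verifies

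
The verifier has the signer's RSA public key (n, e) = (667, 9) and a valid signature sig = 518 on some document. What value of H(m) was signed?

625

Squares mod 667: sig^1≡518, sig^2≡190, sig^4≡82, sig^8≡54
9 = 8 + 1, so sig^9 ≡ 54·518 ≡ 625 (mod 667)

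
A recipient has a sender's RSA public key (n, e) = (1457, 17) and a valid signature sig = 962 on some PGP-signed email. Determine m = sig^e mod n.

sig^2 ≡ 962^2 = 925444 ≡ 249
sig^4 ≡ 249^2 = 62001 ≡ 807
sig^8 ≡ 807^2 = 651249 ≡ 1427
sig^16 ≡ 1427^2 = 2036329 ≡ 900
17 = 16 + 1, so sig^17 ≡ 900·962 ≡ 342 (mod 1457)

342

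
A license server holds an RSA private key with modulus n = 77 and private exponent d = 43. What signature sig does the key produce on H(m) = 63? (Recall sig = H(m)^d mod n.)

Squares mod 77: (H(m))^1≡63, (H(m))^2≡42, (H(m))^4≡70, (H(m))^8≡49, (H(m))^16≡14, (H(m))^32≡42
43 = 32 + 8 + 2 + 1, so (H(m))^43 ≡ 42·49·42·63 ≡ 28 (mod 77)

28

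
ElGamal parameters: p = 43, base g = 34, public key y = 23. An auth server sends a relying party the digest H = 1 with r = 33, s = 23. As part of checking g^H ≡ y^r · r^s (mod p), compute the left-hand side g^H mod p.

34^1 mod 43 = 34

34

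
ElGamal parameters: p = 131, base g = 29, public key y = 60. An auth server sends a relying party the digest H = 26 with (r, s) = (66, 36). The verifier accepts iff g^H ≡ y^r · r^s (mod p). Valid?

no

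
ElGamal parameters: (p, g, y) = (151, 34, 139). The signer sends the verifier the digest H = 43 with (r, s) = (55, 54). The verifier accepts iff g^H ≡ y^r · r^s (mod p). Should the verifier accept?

accept

Left side g^H mod p:
34^2 = 1156 ≡ 99
34^4 ≡ 99^2 = 9801 ≡ 137
34^8 ≡ 137^2 = 18769 ≡ 45
34^16 ≡ 45^2 = 2025 ≡ 62
34^32 ≡ 62^2 = 3844 ≡ 69
43 = 32 + 8 + 2 + 1, so 34^43 ≡ 69·45·99·34 ≡ 116 (mod 151)
Right side y^r · r^s mod p:
139^2 = 19321 ≡ 144
139^4 ≡ 144^2 = 20736 ≡ 49
139^8 ≡ 49^2 = 2401 ≡ 136
139^16 ≡ 136^2 = 18496 ≡ 74
139^32 ≡ 74^2 = 5476 ≡ 40
55 = 32 + 16 + 4 + 2 + 1, so 139^55 ≡ 40·74·49·144·139 ≡ 76 (mod 151)
55^2 = 3025 ≡ 5
55^4 ≡ 5^2 = 25
55^8 ≡ 25^2 = 625 ≡ 21
55^16 ≡ 21^2 = 441 ≡ 139
55^32 ≡ 139^2 = 19321 ≡ 144
54 = 32 + 16 + 4 + 2, so 55^54 ≡ 144·139·25·5 ≡ 81 (mod 151)
76·81 = 6156 ≡ 116 (mod 151)
116 ≡ 116 (mod 151), so the signature is genuine.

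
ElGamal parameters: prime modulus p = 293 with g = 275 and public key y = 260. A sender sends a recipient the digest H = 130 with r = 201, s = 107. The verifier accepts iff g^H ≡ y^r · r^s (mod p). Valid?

no

Left side g^H mod p:
275^130 mod 293 = 237
Right side y^r · r^s mod p:
260^201 mod 293 = 14
201^107 mod 293 = 72
14·72 = 1008 ≡ 129 (mod 293)
237 ≠ 129, so verification fails.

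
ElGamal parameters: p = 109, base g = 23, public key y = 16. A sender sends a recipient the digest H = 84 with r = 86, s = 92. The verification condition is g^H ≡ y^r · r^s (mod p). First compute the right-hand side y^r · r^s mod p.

45

Squares mod 109: 16^1≡16, 16^2≡38, 16^4≡27, 16^8≡75, 16^16≡66, 16^32≡105, 16^64≡16
86 = 64 + 16 + 4 + 2, so 16^86 ≡ 16·66·27·38 ≡ 105 (mod 109)
Squares mod 109: 86^1≡86, 86^2≡93, 86^4≡38, 86^8≡27, 86^16≡75, 86^32≡66, 86^64≡105
92 = 64 + 16 + 8 + 4, so 86^92 ≡ 105·75·27·38 ≡ 16 (mod 109)
y^r · r^s ≡ 105·16 = 1680 ≡ 45 (mod 109)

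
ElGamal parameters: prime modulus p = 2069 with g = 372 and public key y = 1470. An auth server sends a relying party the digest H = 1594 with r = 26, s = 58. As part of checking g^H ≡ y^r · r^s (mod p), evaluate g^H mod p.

372^2 = 138384 ≡ 1830
372^4 ≡ 1830^2 = 3348900 ≡ 1258
372^8 ≡ 1258^2 = 1582564 ≡ 1848
372^16 ≡ 1848^2 = 3415104 ≡ 1254
372^32 ≡ 1254^2 = 1572516 ≡ 76
372^64 ≡ 76^2 = 5776 ≡ 1638
372^128 ≡ 1638^2 = 2683044 ≡ 1620
372^256 ≡ 1620^2 = 2624400 ≡ 908
372^512 ≡ 908^2 = 824464 ≡ 1002
372^1024 ≡ 1002^2 = 1004004 ≡ 539
1594 = 1024 + 512 + 32 + 16 + 8 + 2, so 372^1594 ≡ 539·1002·76·1254·1848·1830 ≡ 1982 (mod 2069)

1982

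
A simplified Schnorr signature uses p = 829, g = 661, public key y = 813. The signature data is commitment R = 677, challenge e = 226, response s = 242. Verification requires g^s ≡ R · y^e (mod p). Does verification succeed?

g^s mod p:
661^2 = 436921 ≡ 38
661^4 ≡ 38^2 = 1444 ≡ 615
661^8 ≡ 615^2 = 378225 ≡ 201
661^16 ≡ 201^2 = 40401 ≡ 609
661^32 ≡ 609^2 = 370881 ≡ 318
661^64 ≡ 318^2 = 101124 ≡ 815
661^128 ≡ 815^2 = 664225 ≡ 196
242 = 128 + 64 + 32 + 16 + 2, so 661^242 ≡ 196·815·318·609·38 ≡ 720 (mod 829)
R · y^e mod p:
813^2 = 660969 ≡ 256
813^4 ≡ 256^2 = 65536 ≡ 45
813^8 ≡ 45^2 = 2025 ≡ 367
813^16 ≡ 367^2 = 134689 ≡ 391
813^32 ≡ 391^2 = 152881 ≡ 345
813^64 ≡ 345^2 = 119025 ≡ 478
813^128 ≡ 478^2 = 228484 ≡ 509
226 = 128 + 64 + 32 + 2, so 813^226 ≡ 509·478·345·256 ≡ 737 (mod 829)
677·737 = 498949 ≡ 720 (mod 829)
720 ≡ 720 (mod 829); signature holds.

passes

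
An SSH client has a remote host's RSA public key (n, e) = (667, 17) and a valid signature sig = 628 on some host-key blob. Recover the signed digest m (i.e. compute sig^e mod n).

Squares mod 667: sig^1≡628, sig^2≡187, sig^4≡285, sig^8≡518, sig^16≡190
17 = 16 + 1, so sig^17 ≡ 190·628 ≡ 594 (mod 667)

594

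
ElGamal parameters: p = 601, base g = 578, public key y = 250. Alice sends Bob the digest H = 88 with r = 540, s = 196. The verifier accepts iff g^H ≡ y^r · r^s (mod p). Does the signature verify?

verifies

Left side g^H mod p:
Squares mod 601: 578^1≡578, 578^2≡529, 578^4≡376, 578^8≡141, 578^16≡48, 578^32≡501, 578^64≡384
88 = 64 + 16 + 8, so 578^88 ≡ 384·48·141 ≡ 188 (mod 601)
Right side y^r · r^s mod p:
Squares mod 601: 250^1≡250, 250^2≡597, 250^4≡16, 250^8≡256, 250^16≡27, 250^32≡128, 250^64≡157, 250^128≡8, 250^256≡64, 250^512≡490
540 = 512 + 16 + 8 + 4, so 250^540 ≡ 490·27·256·16 ≡ 314 (mod 601)
Squares mod 601: 540^1≡540, 540^2≡115, 540^4≡3, 540^8≡9, 540^16≡81, 540^32≡551, 540^64≡96, 540^128≡201
196 = 128 + 64 + 4, so 540^196 ≡ 201·96·3 ≡ 192 (mod 601)
314·192 = 60288 ≡ 188 (mod 601)
188 ≡ 188 (mod 601), so the signature is genuine.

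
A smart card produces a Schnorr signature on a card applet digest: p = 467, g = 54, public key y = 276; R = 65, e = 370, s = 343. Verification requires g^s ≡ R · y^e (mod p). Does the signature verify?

verifies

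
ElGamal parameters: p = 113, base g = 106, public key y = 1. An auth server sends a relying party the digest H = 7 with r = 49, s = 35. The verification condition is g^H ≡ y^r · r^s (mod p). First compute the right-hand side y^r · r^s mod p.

1^49 mod 113 = 1
49^35 mod 113 = 1
y^r · r^s ≡ 1·1 = 1 ≡ 1 (mod 113)

1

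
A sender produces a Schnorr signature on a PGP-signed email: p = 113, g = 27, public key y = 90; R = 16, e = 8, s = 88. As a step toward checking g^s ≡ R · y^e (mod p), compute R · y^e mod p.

83

Squares mod 113: 90^1≡90, 90^2≡77, 90^4≡53, 90^8≡97
90^8 ≡ 97 (mod 113)
R · y^e ≡ 16·97 = 1552 ≡ 83 (mod 113)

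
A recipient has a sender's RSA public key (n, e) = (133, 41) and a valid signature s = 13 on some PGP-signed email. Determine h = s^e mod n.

s^41 mod 133 = 90

90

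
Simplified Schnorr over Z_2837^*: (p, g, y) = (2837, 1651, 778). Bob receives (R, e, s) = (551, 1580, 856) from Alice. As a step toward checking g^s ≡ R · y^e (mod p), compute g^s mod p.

Squares mod 2837: 1651^1≡1651, 1651^2≡2281, 1651^4≡2740, 1651^8≡898, 1651^16≡696, 1651^32≡2126, 1651^64≡535, 1651^128≡2525, 1651^256≡886, 1651^512≡1984
856 = 512 + 256 + 64 + 16 + 8, so 1651^856 ≡ 1984·886·535·696·898 ≡ 895 (mod 2837)

895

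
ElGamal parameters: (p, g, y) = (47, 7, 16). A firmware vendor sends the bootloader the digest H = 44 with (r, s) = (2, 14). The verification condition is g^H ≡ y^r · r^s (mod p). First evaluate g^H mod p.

24

7^2 = 49 ≡ 2
7^4 ≡ 2^2 = 4
7^8 ≡ 4^2 = 16
7^16 ≡ 16^2 = 256 ≡ 21
7^32 ≡ 21^2 = 441 ≡ 18
44 = 32 + 8 + 4, so 7^44 ≡ 18·16·4 ≡ 24 (mod 47)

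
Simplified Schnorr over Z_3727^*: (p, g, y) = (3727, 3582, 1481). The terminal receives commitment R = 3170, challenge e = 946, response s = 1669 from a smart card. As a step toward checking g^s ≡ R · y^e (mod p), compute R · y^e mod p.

1913

1481^946 mod 3727 = 2024
R · y^e ≡ 3170·2024 = 6416080 ≡ 1913 (mod 3727)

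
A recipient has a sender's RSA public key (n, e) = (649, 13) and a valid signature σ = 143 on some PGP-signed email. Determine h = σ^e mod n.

σ^2 ≡ 143^2 = 20449 ≡ 330
σ^4 ≡ 330^2 = 108900 ≡ 517
σ^8 ≡ 517^2 = 267289 ≡ 550
13 = 8 + 4 + 1, so σ^13 ≡ 550·517·143 ≡ 253 (mod 649)

253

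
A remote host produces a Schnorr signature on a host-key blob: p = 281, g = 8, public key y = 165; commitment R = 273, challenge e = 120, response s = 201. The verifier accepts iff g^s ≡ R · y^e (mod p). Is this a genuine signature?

g^s mod p:
Squares mod 281: 8^1≡8, 8^2≡64, 8^4≡162, 8^8≡111, 8^16≡238, 8^32≡163, 8^64≡155, 8^128≡140
201 = 128 + 64 + 8 + 1, so 8^201 ≡ 140·155·111·8 ≡ 25 (mod 281)
R · y^e mod p:
Squares mod 281: 165^1≡165, 165^2≡249, 165^4≡181, 165^8≡165, 165^16≡249, 165^32≡181, 165^64≡165
120 = 64 + 32 + 16 + 8, so 165^120 ≡ 165·181·249·165 ≡ 165 (mod 281)
273·165 = 45045 ≡ 85 (mod 281)
25 ≠ 85; the check fails.

forged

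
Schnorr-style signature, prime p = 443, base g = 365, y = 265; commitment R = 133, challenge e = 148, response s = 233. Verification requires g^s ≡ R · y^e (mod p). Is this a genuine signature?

genuine

g^s mod p:
365^2 = 133225 ≡ 325
365^4 ≡ 325^2 = 105625 ≡ 191
365^8 ≡ 191^2 = 36481 ≡ 155
365^16 ≡ 155^2 = 24025 ≡ 103
365^32 ≡ 103^2 = 10609 ≡ 420
365^64 ≡ 420^2 = 176400 ≡ 86
365^128 ≡ 86^2 = 7396 ≡ 308
233 = 128 + 64 + 32 + 8 + 1, so 365^233 ≡ 308·86·420·155·365 ≡ 367 (mod 443)
R · y^e mod p:
265^2 = 70225 ≡ 231
265^4 ≡ 231^2 = 53361 ≡ 201
265^8 ≡ 201^2 = 40401 ≡ 88
265^16 ≡ 88^2 = 7744 ≡ 213
265^32 ≡ 213^2 = 45369 ≡ 183
265^64 ≡ 183^2 = 33489 ≡ 264
265^128 ≡ 264^2 = 69696 ≡ 145
148 = 128 + 16 + 4, so 265^148 ≡ 145·213·201 ≡ 126 (mod 443)
133·126 = 16758 ≡ 367 (mod 443)
367 ≡ 367 (mod 443); signature holds.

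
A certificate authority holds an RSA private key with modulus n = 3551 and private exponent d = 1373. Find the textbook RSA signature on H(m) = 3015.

(H(m))^2 ≡ 3015^2 = 9090225 ≡ 3216
(H(m))^4 ≡ 3216^2 = 10342656 ≡ 2144
(H(m))^8 ≡ 2144^2 = 4596736 ≡ 1742
(H(m))^16 ≡ 1742^2 = 3034564 ≡ 2010
(H(m))^32 ≡ 2010^2 = 4040100 ≡ 2613
(H(m))^64 ≡ 2613^2 = 6827769 ≡ 2747
(H(m))^128 ≡ 2747^2 = 7546009 ≡ 134
(H(m))^256 ≡ 134^2 = 17956 ≡ 201
(H(m))^512 ≡ 201^2 = 40401 ≡ 1340
(H(m))^1024 ≡ 1340^2 = 1795600 ≡ 2345
1373 = 1024 + 256 + 64 + 16 + 8 + 4 + 1, so (H(m))^1373 ≡ 2345·201·2747·2010·1742·2144·3015 ≡ 1742 (mod 3551)

1742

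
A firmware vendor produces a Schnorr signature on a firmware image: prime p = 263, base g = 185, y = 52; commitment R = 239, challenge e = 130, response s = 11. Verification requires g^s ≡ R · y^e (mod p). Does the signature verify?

verifies

g^s mod p:
185^2 = 34225 ≡ 35
185^4 ≡ 35^2 = 1225 ≡ 173
185^8 ≡ 173^2 = 29929 ≡ 210
11 = 8 + 2 + 1, so 185^11 ≡ 210·35·185 ≡ 40 (mod 263)
R · y^e mod p:
52^2 = 2704 ≡ 74
52^4 ≡ 74^2 = 5476 ≡ 216
52^8 ≡ 216^2 = 46656 ≡ 105
52^16 ≡ 105^2 = 11025 ≡ 242
52^32 ≡ 242^2 = 58564 ≡ 178
52^64 ≡ 178^2 = 31684 ≡ 124
52^128 ≡ 124^2 = 15376 ≡ 122
130 = 128 + 2, so 52^130 ≡ 122·74 ≡ 86 (mod 263)
239·86 = 20554 ≡ 40 (mod 263)
40 ≡ 40 (mod 263); signature holds.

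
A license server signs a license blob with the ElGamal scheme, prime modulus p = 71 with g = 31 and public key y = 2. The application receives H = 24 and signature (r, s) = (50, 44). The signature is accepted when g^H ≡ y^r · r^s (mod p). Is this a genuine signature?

Left side g^H mod p:
Squares mod 71: 31^1≡31, 31^2≡38, 31^4≡24, 31^8≡8, 31^16≡64
24 = 16 + 8, so 31^24 ≡ 64·8 ≡ 15 (mod 71)
Right side y^r · r^s mod p:
Squares mod 71: 2^1≡2, 2^2≡4, 2^4≡16, 2^8≡43, 2^16≡3, 2^32≡9
50 = 32 + 16 + 2, so 2^50 ≡ 9·3·4 ≡ 37 (mod 71)
Squares mod 71: 50^1≡50, 50^2≡15, 50^4≡12, 50^8≡2, 50^16≡4, 50^32≡16
44 = 32 + 8 + 4, so 50^44 ≡ 16·2·12 ≡ 29 (mod 71)
37·29 = 1073 ≡ 8 (mod 71)
15 ≠ 8, so verification fails.

forged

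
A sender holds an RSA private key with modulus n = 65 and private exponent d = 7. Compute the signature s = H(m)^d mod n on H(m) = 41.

11

(H(m))^2 ≡ 41^2 = 1681 ≡ 56
(H(m))^4 ≡ 56^2 = 3136 ≡ 16
7 = 4 + 2 + 1, so (H(m))^7 ≡ 16·56·41 ≡ 11 (mod 65)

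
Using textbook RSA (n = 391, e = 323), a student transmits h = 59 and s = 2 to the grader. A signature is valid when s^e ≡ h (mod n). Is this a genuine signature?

s^2 ≡ 2^2 = 4
s^4 ≡ 4^2 = 16
s^8 ≡ 16^2 = 256
s^16 ≡ 256^2 = 65536 ≡ 239
s^32 ≡ 239^2 = 57121 ≡ 35
s^64 ≡ 35^2 = 1225 ≡ 52
s^128 ≡ 52^2 = 2704 ≡ 358
s^256 ≡ 358^2 = 128164 ≡ 307
323 = 256 + 64 + 2 + 1, so s^323 ≡ 307·52·4·2 ≡ 246 (mod 391)
s^323 mod 391 = 246, but h = 59.

forged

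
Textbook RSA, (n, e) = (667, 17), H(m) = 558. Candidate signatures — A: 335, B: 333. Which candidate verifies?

Candidate A: 335^2 = 112225 ≡ 169; 335^4 ≡ 169^2 = 28561 ≡ 547; 335^8 ≡ 547^2 = 299209 ≡ 393; 335^16 ≡ 393^2 = 154449 ≡ 372; 17 = 16 + 1, so 335^17 ≡ 372·335 ≡ 558 (mod 667)
  → matches H(m) = 558
Candidate B: 333^2 = 110889 ≡ 167; 333^4 ≡ 167^2 = 27889 ≡ 542; 333^8 ≡ 542^2 = 293764 ≡ 284; 333^16 ≡ 284^2 = 80656 ≡ 616; 17 = 16 + 1, so 333^17 ≡ 616·333 ≡ 359 (mod 667)

A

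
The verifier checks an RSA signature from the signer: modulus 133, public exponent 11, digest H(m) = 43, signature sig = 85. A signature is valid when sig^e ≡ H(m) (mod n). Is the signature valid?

sig^11 mod 133 = 43
Since 43 equals the digest 43, verification succeeds.

valid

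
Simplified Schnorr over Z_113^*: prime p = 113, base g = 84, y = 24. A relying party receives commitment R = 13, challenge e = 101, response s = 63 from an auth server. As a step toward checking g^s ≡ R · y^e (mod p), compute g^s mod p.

84^2 = 7056 ≡ 50
84^4 ≡ 50^2 = 2500 ≡ 14
84^8 ≡ 14^2 = 196 ≡ 83
84^16 ≡ 83^2 = 6889 ≡ 109
84^32 ≡ 109^2 = 11881 ≡ 16
63 = 32 + 16 + 8 + 4 + 2 + 1, so 84^63 ≡ 16·109·83·14·50·84 ≡ 73 (mod 113)

73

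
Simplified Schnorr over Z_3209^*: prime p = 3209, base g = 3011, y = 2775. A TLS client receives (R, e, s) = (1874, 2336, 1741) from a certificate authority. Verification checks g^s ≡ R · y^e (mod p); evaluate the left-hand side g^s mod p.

553

3011^2 = 9066121 ≡ 696
3011^4 ≡ 696^2 = 484416 ≡ 3066
3011^8 ≡ 3066^2 = 9400356 ≡ 1195
3011^16 ≡ 1195^2 = 1428025 ≡ 20
3011^32 ≡ 20^2 = 400
3011^64 ≡ 400^2 = 160000 ≡ 2759
3011^128 ≡ 2759^2 = 7612081 ≡ 333
3011^256 ≡ 333^2 = 110889 ≡ 1783
3011^512 ≡ 1783^2 = 3179089 ≡ 2179
3011^1024 ≡ 2179^2 = 4748041 ≡ 1930
1741 = 1024 + 512 + 128 + 64 + 8 + 4 + 1, so 3011^1741 ≡ 1930·2179·333·2759·1195·3066·3011 ≡ 553 (mod 3209)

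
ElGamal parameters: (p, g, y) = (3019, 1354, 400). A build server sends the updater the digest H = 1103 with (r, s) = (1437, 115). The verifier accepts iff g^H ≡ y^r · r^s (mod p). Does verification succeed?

fails

Left side g^H mod p:
1354^2 = 1833316 ≡ 783
1354^4 ≡ 783^2 = 613089 ≡ 232
1354^8 ≡ 232^2 = 53824 ≡ 2501
1354^16 ≡ 2501^2 = 6255001 ≡ 2652
1354^32 ≡ 2652^2 = 7033104 ≡ 1853
1354^64 ≡ 1853^2 = 3433609 ≡ 1006
1354^128 ≡ 1006^2 = 1012036 ≡ 671
1354^256 ≡ 671^2 = 450241 ≡ 410
1354^512 ≡ 410^2 = 168100 ≡ 2055
1354^1024 ≡ 2055^2 = 4223025 ≡ 2463
1103 = 1024 + 64 + 8 + 4 + 2 + 1, so 1354^1103 ≡ 2463·1006·2501·232·783·1354 ≡ 1955 (mod 3019)
Right side y^r · r^s mod p:
400^2 = 160000 ≡ 3012
400^4 ≡ 3012^2 = 9072144 ≡ 49
400^8 ≡ 49^2 = 2401
400^16 ≡ 2401^2 = 5764801 ≡ 1530
400^32 ≡ 1530^2 = 2340900 ≡ 1175
400^64 ≡ 1175^2 = 1380625 ≡ 942
400^128 ≡ 942^2 = 887364 ≡ 2797
400^256 ≡ 2797^2 = 7823209 ≡ 980
400^512 ≡ 980^2 = 960400 ≡ 358
400^1024 ≡ 358^2 = 128164 ≡ 1366
1437 = 1024 + 256 + 128 + 16 + 8 + 4 + 1, so 400^1437 ≡ 1366·980·2797·1530·2401·49·400 ≡ 514 (mod 3019)
1437^2 = 2064969 ≡ 2992
1437^4 ≡ 2992^2 = 8952064 ≡ 729
1437^8 ≡ 729^2 = 531441 ≡ 97
1437^16 ≡ 97^2 = 9409 ≡ 352
1437^32 ≡ 352^2 = 123904 ≡ 125
1437^64 ≡ 125^2 = 15625 ≡ 530
115 = 64 + 32 + 16 + 2 + 1, so 1437^115 ≡ 530·125·352·2992·1437 ≡ 1816 (mod 3019)
514·1816 = 933424 ≡ 553 (mod 3019)
1955 ≠ 553, so verification fails.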